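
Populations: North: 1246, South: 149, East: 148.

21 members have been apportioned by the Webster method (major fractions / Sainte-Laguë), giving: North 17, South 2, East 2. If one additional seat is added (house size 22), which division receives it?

Priority for the next seat is population ÷ (current seats + 0.5).
Priorities: North 71.200, South 59.600, East 59.200.
Highest priority: North.

North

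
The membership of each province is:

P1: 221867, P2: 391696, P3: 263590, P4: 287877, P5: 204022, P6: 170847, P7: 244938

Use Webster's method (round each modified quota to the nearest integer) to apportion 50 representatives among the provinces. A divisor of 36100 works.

With modified divisor 36100: modified quotas P1 6.146, P2 10.850, P3 7.302, P4 7.974, P5 5.652, P6 4.733, P7 6.785.
Rounding to the nearest integer: P1 6, P2 11, P3 7, P4 8, P5 6, P6 5, P7 7 (total 50).

P1: 6, P2: 11, P3: 7, P4: 8, P5: 6, P6: 5, P7: 7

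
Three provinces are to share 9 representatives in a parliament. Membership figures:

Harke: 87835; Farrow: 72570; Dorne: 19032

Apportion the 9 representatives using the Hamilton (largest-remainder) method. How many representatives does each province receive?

Standard divisor: 179437 ÷ 9 ≈ 19937.444.
Standard quotas: Harke 4.4055, Farrow 3.6399, Dorne 0.9546.
Lower quotas: Harke 4, Farrow 3, Dorne 0 (sum 7, leaving 2 seats).
Remainders in descending order: Dorne 0.9546, Farrow 0.6399, Harke 0.4055.
The surplus seats go to Dorne, Farrow.

Harke: 4, Farrow: 4, Dorne: 1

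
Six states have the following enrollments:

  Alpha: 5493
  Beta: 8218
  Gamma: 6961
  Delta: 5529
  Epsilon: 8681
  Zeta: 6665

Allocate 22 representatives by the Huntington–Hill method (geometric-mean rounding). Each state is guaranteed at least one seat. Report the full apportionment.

With divisor 1933: modified quotas Alpha 2.842, Beta 4.251, Gamma 3.601, Delta 2.860, Epsilon 4.491, Zeta 3.448.
Geometric-mean thresholds: Alpha √(2·3)=2.449, Beta √(4·5)=4.472, Gamma √(3·4)=3.464, Delta √(2·3)=2.449, Epsilon √(4·5)=4.472, Zeta √(3·4)=3.464.
Each quota rounded against its threshold gives Alpha 3, Beta 4, Gamma 4, Delta 3, Epsilon 5, Zeta 3 (total 22).

Alpha=3; Beta=4; Gamma=4; Delta=3; Epsilon=5; Zeta=3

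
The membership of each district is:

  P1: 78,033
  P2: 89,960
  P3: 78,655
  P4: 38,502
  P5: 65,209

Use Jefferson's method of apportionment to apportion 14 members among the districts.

Standard divisor 350359/14 ≈ 25025.643; standard quotas: P1 3.118, P2 3.595, P3 3.143, P4 1.539, P5 2.606.
Rounding down gives 3, 3, 3, 1, 2 = 12 seats, so the divisor must be adjusted.
With modified divisor 20700: modified quotas P1 3.770, P2 4.346, P3 3.800, P4 1.860, P5 3.150.
Rounding down: P1 3, P2 4, P3 3, P4 1, P5 3 (total 14).

P1 3; P2 4; P3 3; P4 1; P5 3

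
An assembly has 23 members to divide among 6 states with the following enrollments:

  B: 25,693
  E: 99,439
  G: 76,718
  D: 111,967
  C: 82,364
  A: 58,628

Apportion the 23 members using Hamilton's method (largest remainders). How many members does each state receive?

B 1; E 5; G 4; D 6; C 4; A 3

Total 454809; standard divisor 454809/23 ≈ 19774.304.
Standard quotas: B 1.2993, E 5.0287, G 3.8797, D 5.6622, C 4.1652, A 2.9649.
Lower quotas: B 1, E 5, G 3, D 5, C 4, A 2 (sum 20, leaving 3 seats).
Remainders in descending order: A 0.9649, G 0.8797, D 0.6622, B 0.2993, C 0.1652, E 0.0287.
The surplus seats go to A, G, D.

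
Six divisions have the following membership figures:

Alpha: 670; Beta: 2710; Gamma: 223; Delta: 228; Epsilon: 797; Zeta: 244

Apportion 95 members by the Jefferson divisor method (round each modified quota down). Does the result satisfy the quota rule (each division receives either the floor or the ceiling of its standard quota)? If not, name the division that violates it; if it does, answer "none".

Standard quotas: Alpha 13.064, Beta 52.843, Gamma 4.348, Delta 4.446, Epsilon 15.541, Zeta 4.758.
Jefferson allocation: Alpha 13, Beta 54, Gamma 4, Delta 4, Epsilon 16, Zeta 4.
Beta has quota 52.843 (lower 52, upper 53) but receives 54 — outside the quota interval.

Beta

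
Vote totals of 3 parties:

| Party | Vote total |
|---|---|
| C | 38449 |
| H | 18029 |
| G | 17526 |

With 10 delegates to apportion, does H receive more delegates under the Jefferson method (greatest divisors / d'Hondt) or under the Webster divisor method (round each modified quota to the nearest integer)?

Webster

Jefferson: C 6, H 2, G 2.
Webster: C 5, H 3, G 2.
H gets 2 under Jefferson and 3 under Webster.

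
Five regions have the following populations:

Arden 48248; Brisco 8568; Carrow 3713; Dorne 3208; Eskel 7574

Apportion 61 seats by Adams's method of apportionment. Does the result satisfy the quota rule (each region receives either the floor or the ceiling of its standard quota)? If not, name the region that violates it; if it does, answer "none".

Standard quotas: Arden 41.272, Brisco 7.329, Carrow 3.176, Dorne 2.744, Eskel 6.479.
Adams allocation: Arden 40, Brisco 7, Carrow 4, Dorne 3, Eskel 7.
Arden has quota 41.272 (lower 41, upper 42) but receives 40 — outside the quota interval.

Arden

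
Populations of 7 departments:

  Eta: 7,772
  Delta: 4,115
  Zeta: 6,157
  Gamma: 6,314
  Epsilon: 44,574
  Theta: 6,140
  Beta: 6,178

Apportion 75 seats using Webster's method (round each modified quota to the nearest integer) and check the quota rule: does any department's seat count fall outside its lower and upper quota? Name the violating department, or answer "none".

Epsilon

Standard quotas: Eta 7.174, Delta 3.798, Zeta 5.683, Gamma 5.828, Epsilon 41.145, Theta 5.668, Beta 5.703.
Webster allocation: Eta 7, Delta 4, Zeta 6, Gamma 6, Epsilon 40, Theta 6, Beta 6.
Epsilon has quota 41.145 (lower 41, upper 42) but receives 40 — outside the quota interval.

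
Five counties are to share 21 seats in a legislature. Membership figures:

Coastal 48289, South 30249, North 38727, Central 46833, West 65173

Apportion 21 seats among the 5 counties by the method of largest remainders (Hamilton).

The standard divisor is 229271/21 ≈ 10917.667.
Standard quotas: Coastal 4.4230, South 2.7706, North 3.5472, Central 4.2897, West 5.9695.
Lower quotas: Coastal 4, South 2, North 3, Central 4, West 5 (sum 18, leaving 3 seats).
Remainders in descending order: West 0.9695, South 0.7706, North 0.5472, Coastal 0.4230, Central 0.2897.
Largest remainders: West, South, North receive the extra seats.

Coastal=4; South=3; North=4; Central=4; West=6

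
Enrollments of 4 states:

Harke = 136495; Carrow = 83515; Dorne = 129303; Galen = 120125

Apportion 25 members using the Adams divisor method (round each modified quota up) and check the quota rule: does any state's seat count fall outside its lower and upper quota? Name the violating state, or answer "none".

none

Standard quotas: Harke 7.269, Carrow 4.448, Dorne 6.886, Galen 6.397.
Adams allocation: Harke 7, Carrow 5, Dorne 7, Galen 6.
Every allocation lies between the lower and upper quota.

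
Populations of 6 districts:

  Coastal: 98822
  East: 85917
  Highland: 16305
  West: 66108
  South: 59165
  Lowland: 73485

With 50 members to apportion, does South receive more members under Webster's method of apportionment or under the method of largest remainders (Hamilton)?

Webster: Coastal 13, East 11, Highland 2, West 8, South 7, Lowland 9.
Hamilton: Coastal 12, East 11, Highland 2, West 8, South 8, Lowland 9.
South gets 7 under Webster and 8 under Hamilton.

Hamilton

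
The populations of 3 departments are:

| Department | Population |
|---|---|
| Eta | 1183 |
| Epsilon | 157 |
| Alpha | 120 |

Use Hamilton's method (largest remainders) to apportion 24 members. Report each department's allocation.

Total 1460; standard divisor 1460/24 ≈ 60.833.
Standard quotas: Eta 19.447, Epsilon 2.581, Alpha 1.973.
Lower quotas: Eta 19, Epsilon 2, Alpha 1 (sum 22, leaving 2 seats).
Remainders in descending order: Alpha 0.973, Epsilon 0.581, Eta 0.447.
The surplus seats go to Alpha, Epsilon.

Eta: 19, Epsilon: 3, Alpha: 2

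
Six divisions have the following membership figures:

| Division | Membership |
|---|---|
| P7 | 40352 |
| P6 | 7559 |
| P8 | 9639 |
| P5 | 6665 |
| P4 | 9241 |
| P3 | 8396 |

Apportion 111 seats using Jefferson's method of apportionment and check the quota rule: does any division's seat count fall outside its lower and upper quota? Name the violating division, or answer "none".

P7

Standard quotas: P7 54.722, P6 10.251, P8 13.072, P5 9.038, P4 12.532, P3 11.386.
Jefferson allocation: P7 56, P6 10, P8 13, P5 9, P4 12, P3 11.
P7 has quota 54.722 (lower 54, upper 55) but receives 56 — outside the quota interval.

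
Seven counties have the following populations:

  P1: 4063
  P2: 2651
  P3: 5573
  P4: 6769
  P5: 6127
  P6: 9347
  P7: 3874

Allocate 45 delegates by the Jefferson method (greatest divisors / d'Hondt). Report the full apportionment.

Standard divisor 38404/45 ≈ 853.422; standard quotas: P1 4.761, P2 3.106, P3 6.530, P4 7.932, P5 7.179, P6 10.952, P7 4.539.
Rounding down gives 4, 3, 6, 7, 7, 10, 4 = 41 seats, so the divisor must be adjusted.
With modified divisor 790: modified quotas P1 5.143, P2 3.356, P3 7.054, P4 8.568, P5 7.756, P6 11.832, P7 4.904.
Rounding down: P1 5, P2 3, P3 7, P4 8, P5 7, P6 11, P7 4 (total 45).

P1: 5, P2: 3, P3: 7, P4: 8, P5: 7, P6: 11, P7: 4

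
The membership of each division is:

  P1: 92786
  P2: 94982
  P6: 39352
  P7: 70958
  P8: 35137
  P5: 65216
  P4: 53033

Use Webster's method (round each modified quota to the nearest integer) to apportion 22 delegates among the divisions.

Standard divisor 451464/22 ≈ 20521.091; standard quotas: P1 4.521, P2 4.629, P6 1.918, P7 3.458, P8 1.712, P5 3.178, P4 2.584.
Rounding to the nearest integer gives 5, 5, 2, 3, 2, 3, 3 = 23 seats, so the divisor must be adjusted.
With modified divisor 20900: modified quotas P1 4.440, P2 4.545, P6 1.883, P7 3.395, P8 1.681, P5 3.120, P4 2.537.
Rounding to the nearest integer: P1 4, P2 5, P6 2, P7 3, P8 2, P5 3, P4 3 (total 22).

P1 4, P2 5, P6 2, P7 3, P8 2, P5 3, P4 3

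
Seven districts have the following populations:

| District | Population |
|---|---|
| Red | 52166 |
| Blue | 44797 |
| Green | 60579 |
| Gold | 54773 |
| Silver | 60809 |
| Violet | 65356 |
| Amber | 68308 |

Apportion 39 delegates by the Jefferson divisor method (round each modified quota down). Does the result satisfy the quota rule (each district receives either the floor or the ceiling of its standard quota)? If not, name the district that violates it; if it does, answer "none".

none

Standard quotas: Red 5.001, Blue 4.295, Green 5.808, Gold 5.251, Silver 5.830, Violet 6.266, Amber 6.549.
Jefferson allocation: Red 5, Blue 4, Green 6, Gold 5, Silver 6, Violet 6, Amber 7.
Every allocation lies between the lower and upper quota.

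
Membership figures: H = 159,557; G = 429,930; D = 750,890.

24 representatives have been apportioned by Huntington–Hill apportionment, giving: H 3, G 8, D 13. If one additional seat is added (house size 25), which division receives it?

D

Priority for the next seat is population ÷ (√(s·(s+1))).
Priorities: H 46060.138, G 50667.736, D 55659.670.
Highest priority: D.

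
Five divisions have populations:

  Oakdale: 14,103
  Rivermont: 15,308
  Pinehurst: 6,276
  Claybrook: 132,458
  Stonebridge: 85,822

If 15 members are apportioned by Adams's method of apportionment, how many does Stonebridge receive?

5

Standard divisor 253967/15 ≈ 16931.133; standard quotas: Oakdale 0.833, Rivermont 0.904, Pinehurst 0.371, Claybrook 7.823, Stonebridge 5.069.
Rounding up gives 1, 1, 1, 8, 6 = 17 seats, so the divisor must be adjusted.
With modified divisor 20200: modified quotas Oakdale 0.698, Rivermont 0.758, Pinehurst 0.311, Claybrook 6.557, Stonebridge 4.249.
Rounding up: Oakdale 1, Rivermont 1, Pinehurst 1, Claybrook 7, Stonebridge 5 (total 15).
Stonebridge receives 5.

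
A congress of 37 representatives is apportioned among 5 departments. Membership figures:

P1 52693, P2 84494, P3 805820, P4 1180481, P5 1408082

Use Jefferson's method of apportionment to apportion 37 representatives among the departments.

P1 0, P2 0, P3 9, P4 13, P5 15

Standard divisor 3531570/37 ≈ 95447.838; standard quotas: P1 0.552, P2 0.885, P3 8.443, P4 12.368, P5 14.752.
Rounding down gives 0, 0, 8, 12, 14 = 34 seats, so the divisor must be adjusted.
With modified divisor 88800: modified quotas P1 0.593, P2 0.952, P3 9.075, P4 13.294, P5 15.857.
Rounding down: P1 0, P2 0, P3 9, P4 13, P5 15 (total 37).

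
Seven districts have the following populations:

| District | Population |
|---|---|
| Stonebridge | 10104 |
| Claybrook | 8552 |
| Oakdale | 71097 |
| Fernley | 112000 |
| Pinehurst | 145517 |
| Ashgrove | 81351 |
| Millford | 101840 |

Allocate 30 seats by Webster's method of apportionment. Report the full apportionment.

Stonebridge=1, Claybrook=0, Oakdale=4, Fernley=6, Pinehurst=8, Ashgrove=5, Millford=6

Standard divisor 530461/30 ≈ 17682.033; standard quotas: Stonebridge 0.571, Claybrook 0.484, Oakdale 4.021, Fernley 6.334, Pinehurst 8.230, Ashgrove 4.601, Millford 5.760.
Rounding to the nearest integer gives Stonebridge 1, Claybrook 0, Oakdale 4, Fernley 6, Pinehurst 8, Ashgrove 5, Millford 6 — total 30, matching the house size, so no adjustment is needed.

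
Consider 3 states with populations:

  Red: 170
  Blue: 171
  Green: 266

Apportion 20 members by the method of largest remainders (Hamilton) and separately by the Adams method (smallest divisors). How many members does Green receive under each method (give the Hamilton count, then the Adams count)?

Hamilton: Red 5, Blue 6, Green 9.
Adams: Red 6, Blue 6, Green 8.
Green gets 9 under Hamilton and 8 under Adams.

9 and 8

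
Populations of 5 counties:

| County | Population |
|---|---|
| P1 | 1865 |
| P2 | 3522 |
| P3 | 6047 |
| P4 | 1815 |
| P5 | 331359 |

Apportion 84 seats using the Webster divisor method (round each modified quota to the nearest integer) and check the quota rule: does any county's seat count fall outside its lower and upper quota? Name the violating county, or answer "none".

Standard quotas: P1 0.455, P2 0.859, P3 1.474, P4 0.442, P5 80.770.
Webster allocation: P1 0, P2 1, P3 1, P4 0, P5 82.
P5 has quota 80.770 (lower 80, upper 81) but receives 82 — outside the quota interval.

P5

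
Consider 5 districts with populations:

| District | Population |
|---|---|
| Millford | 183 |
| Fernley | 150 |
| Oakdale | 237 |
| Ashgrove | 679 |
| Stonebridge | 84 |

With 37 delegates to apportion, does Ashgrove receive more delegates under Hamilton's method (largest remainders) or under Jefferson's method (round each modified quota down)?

Jefferson

Hamilton: Millford 5, Fernley 4, Oakdale 7, Ashgrove 19, Stonebridge 2.
Jefferson: Millford 5, Fernley 4, Oakdale 6, Ashgrove 20, Stonebridge 2.
Ashgrove gets 19 under Hamilton and 20 under Jefferson.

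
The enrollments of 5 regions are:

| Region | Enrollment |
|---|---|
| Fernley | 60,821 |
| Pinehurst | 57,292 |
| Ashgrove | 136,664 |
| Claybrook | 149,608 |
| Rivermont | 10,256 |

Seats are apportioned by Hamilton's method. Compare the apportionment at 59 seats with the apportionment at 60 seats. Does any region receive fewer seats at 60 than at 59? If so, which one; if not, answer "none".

Rivermont

At 59 seats: Fernley 9, Pinehurst 8, Ashgrove 19, Claybrook 21, Rivermont 2.
At 60 seats: Fernley 9, Pinehurst 8, Ashgrove 20, Claybrook 22, Rivermont 1.
Rivermont drops from 2 to 1.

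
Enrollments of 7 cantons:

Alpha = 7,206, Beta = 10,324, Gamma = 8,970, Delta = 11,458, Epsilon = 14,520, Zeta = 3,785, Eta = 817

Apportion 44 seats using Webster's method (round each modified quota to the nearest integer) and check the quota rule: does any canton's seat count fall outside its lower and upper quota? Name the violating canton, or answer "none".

Standard quotas: Alpha 5.555, Beta 7.958, Gamma 6.915, Delta 8.832, Epsilon 11.193, Zeta 2.918, Eta 0.630.
Webster allocation: Alpha 5, Beta 8, Gamma 7, Delta 9, Epsilon 11, Zeta 3, Eta 1.
Every allocation lies between the lower and upper quota.

none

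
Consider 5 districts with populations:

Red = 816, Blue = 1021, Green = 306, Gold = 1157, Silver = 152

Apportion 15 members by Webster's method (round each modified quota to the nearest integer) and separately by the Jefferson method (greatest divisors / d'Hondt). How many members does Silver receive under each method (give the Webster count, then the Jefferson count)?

1 and 0

Webster: Red 4, Blue 4, Green 1, Gold 5, Silver 1.
Jefferson: Red 4, Blue 5, Green 1, Gold 5, Silver 0.
Silver gets 1 under Webster and 0 under Jefferson.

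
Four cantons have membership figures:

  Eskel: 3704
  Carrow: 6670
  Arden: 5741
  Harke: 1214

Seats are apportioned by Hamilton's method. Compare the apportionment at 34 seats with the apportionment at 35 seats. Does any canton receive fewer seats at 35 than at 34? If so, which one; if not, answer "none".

Harke

At 34 seats: Eskel 7, Carrow 13, Arden 11, Harke 3.
At 35 seats: Eskel 8, Carrow 13, Arden 12, Harke 2.
Harke drops from 3 to 2.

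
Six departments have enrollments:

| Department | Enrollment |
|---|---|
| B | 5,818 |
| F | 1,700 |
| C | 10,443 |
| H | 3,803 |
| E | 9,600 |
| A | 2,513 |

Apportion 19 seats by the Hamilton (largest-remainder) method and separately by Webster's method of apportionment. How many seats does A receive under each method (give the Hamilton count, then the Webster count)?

Hamilton: B 3, F 1, C 6, H 2, E 5, A 2.
Webster: B 3, F 1, C 6, H 2, E 6, A 1.
A gets 2 under Hamilton and 1 under Webster.

2 and 1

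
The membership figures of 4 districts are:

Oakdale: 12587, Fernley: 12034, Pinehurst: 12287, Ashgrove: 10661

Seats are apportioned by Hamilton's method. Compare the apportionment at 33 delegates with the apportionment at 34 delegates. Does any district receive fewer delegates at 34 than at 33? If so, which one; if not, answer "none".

At 33 seats: Oakdale 9, Fernley 8, Pinehurst 9, Ashgrove 7.
At 34 seats: Oakdale 9, Fernley 8, Pinehurst 9, Ashgrove 8.
No district's allocation decreased.

none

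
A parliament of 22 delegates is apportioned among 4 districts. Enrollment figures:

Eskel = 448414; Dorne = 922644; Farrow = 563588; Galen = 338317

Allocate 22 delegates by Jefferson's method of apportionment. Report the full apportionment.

Standard divisor 2272963/22 ≈ 103316.5; standard quotas: Eskel 4.340, Dorne 8.930, Farrow 5.455, Galen 3.275.
Rounding down gives 4, 8, 5, 3 = 20 seats, so the divisor must be adjusted.
With modified divisor 93100: modified quotas Eskel 4.816, Dorne 9.910, Farrow 6.054, Galen 3.634.
Rounding down: Eskel 4, Dorne 9, Farrow 6, Galen 3 (total 22).

Eskel=4, Dorne=9, Farrow=6, Galen=3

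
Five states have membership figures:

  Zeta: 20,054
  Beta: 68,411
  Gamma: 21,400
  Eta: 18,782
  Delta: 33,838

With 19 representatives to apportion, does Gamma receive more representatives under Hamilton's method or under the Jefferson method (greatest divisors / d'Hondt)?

Hamilton

Hamilton: Zeta 2, Beta 8, Gamma 3, Eta 2, Delta 4.
Jefferson: Zeta 2, Beta 9, Gamma 2, Eta 2, Delta 4.
Gamma gets 3 under Hamilton and 2 under Jefferson.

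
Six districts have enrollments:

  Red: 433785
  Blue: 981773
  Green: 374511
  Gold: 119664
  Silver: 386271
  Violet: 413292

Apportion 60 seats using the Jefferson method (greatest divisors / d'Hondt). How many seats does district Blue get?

Standard divisor 2709296/60 ≈ 45154.933; standard quotas: Red 9.607, Blue 21.742, Green 8.294, Gold 2.650, Silver 8.554, Violet 9.153.
Rounding down gives 9, 21, 8, 2, 8, 9 = 57 seats, so the divisor must be adjusted.
With modified divisor 42800: modified quotas Red 10.135, Blue 22.939, Green 8.750, Gold 2.796, Silver 9.025, Violet 9.656.
Rounding down: Red 10, Blue 22, Green 8, Gold 2, Silver 9, Violet 9 (total 60).
Blue receives 22.

22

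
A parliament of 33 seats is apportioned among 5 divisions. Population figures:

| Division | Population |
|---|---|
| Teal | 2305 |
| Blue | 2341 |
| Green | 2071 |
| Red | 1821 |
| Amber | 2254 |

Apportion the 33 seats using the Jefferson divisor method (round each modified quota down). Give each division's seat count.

Standard divisor 10792/33 ≈ 327.03; standard quotas: Teal 7.048, Blue 7.158, Green 6.333, Red 5.568, Amber 6.892.
Rounding down gives 7, 7, 6, 5, 6 = 31 seats, so the divisor must be adjusted.
With modified divisor 300: modified quotas Teal 7.683, Blue 7.803, Green 6.903, Red 6.070, Amber 7.513.
Rounding down: Teal 7, Blue 7, Green 6, Red 6, Amber 7 (total 33).

Teal 7; Blue 7; Green 6; Red 6; Amber 7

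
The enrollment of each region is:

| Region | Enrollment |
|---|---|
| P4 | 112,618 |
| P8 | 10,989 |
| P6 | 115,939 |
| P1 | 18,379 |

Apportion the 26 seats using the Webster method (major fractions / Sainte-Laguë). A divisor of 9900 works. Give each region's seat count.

With modified divisor 9900: modified quotas P4 11.376, P8 1.110, P6 11.711, P1 1.856.
Rounding to the nearest integer: P4 11, P8 1, P6 12, P1 2 (total 26).

P4 11, P8 1, P6 12, P1 2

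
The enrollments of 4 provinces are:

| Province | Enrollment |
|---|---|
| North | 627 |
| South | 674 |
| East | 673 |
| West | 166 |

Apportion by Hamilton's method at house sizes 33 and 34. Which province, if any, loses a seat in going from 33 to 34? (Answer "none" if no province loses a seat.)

West

At 33 seats: North 10, South 10, East 10, West 3.
At 34 seats: North 10, South 11, East 11, West 2.
West drops from 3 to 2.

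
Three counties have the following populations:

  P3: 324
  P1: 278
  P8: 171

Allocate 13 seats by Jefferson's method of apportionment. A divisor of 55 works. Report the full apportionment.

P3 5, P1 5, P8 3

With modified divisor 55: modified quotas P3 5.891, P1 5.055, P8 3.109.
Rounding down: P3 5, P1 5, P8 3 (total 13).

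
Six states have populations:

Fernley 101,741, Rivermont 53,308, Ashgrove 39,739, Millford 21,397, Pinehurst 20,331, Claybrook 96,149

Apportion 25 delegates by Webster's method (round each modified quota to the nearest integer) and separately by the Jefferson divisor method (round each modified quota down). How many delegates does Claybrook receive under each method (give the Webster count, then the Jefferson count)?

Webster: Fernley 8, Rivermont 4, Ashgrove 3, Millford 2, Pinehurst 1, Claybrook 7.
Jefferson: Fernley 8, Rivermont 4, Ashgrove 3, Millford 1, Pinehurst 1, Claybrook 8.
Claybrook gets 7 under Webster and 8 under Jefferson.

7 and 8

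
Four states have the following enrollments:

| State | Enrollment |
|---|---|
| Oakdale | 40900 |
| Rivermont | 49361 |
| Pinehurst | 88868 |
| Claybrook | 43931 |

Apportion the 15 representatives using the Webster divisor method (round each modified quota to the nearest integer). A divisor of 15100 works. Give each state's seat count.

With modified divisor 15100: modified quotas Oakdale 2.709, Rivermont 3.269, Pinehurst 5.885, Claybrook 2.909.
Rounding to the nearest integer: Oakdale 3, Rivermont 3, Pinehurst 6, Claybrook 3 (total 15).

Oakdale: 3, Rivermont: 3, Pinehurst: 6, Claybrook: 3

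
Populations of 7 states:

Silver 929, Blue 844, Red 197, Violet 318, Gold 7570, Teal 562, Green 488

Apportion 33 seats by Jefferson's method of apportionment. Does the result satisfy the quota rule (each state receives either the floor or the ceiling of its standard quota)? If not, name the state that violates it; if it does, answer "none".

Standard quotas: Silver 2.811, Blue 2.553, Red 0.596, Violet 0.962, Gold 22.902, Teal 1.700, Green 1.476.
Jefferson allocation: Silver 3, Blue 2, Red 0, Violet 1, Gold 25, Teal 1, Green 1.
Gold has quota 22.902 (lower 22, upper 23) but receives 25 — outside the quota interval.

Gold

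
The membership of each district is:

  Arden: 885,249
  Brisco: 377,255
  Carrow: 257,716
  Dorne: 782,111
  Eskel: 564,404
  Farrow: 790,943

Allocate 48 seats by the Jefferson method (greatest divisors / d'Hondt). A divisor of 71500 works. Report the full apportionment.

With modified divisor 71500: modified quotas Arden 12.381, Brisco 5.276, Carrow 3.604, Dorne 10.939, Eskel 7.894, Farrow 11.062.
Rounding down: Arden 12, Brisco 5, Carrow 3, Dorne 10, Eskel 7, Farrow 11 (total 48).

Arden=12, Brisco=5, Carrow=3, Dorne=10, Eskel=7, Farrow=11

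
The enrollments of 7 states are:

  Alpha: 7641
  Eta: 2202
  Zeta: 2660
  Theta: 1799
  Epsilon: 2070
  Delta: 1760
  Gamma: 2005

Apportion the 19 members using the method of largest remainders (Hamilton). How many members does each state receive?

Standard divisor: 20137 ÷ 19 ≈ 1059.842.
Standard quotas: Alpha 7.2096, Eta 2.0777, Zeta 2.5098, Theta 1.6974, Epsilon 1.9531, Delta 1.6606, Gamma 1.8918.
Lower quotas: Alpha 7, Eta 2, Zeta 2, Theta 1, Epsilon 1, Delta 1, Gamma 1 (sum 15, leaving 4 seats).
Remainders in descending order: Epsilon 0.9531, Gamma 0.8918, Theta 0.6974, Delta 0.6606, Zeta 0.5098, Alpha 0.2096, Eta 0.0777.
The surplus seats go to Epsilon, Gamma, Theta, Delta.

Alpha 7; Eta 2; Zeta 2; Theta 2; Epsilon 2; Delta 2; Gamma 2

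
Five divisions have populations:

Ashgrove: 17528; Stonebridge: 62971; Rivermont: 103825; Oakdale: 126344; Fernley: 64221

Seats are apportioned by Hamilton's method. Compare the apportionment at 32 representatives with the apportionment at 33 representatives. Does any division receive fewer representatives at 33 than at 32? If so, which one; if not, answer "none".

At 32 seats: Ashgrove 2, Stonebridge 5, Rivermont 9, Oakdale 11, Fernley 5.
At 33 seats: Ashgrove 1, Stonebridge 6, Rivermont 9, Oakdale 11, Fernley 6.
Ashgrove drops from 2 to 1.

Ashgrove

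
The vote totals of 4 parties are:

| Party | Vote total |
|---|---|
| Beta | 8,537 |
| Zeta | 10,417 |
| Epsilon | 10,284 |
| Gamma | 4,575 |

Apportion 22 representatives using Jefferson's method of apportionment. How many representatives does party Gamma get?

3

Standard divisor 33813/22 ≈ 1536.955; standard quotas: Beta 5.554, Zeta 6.778, Epsilon 6.691, Gamma 2.977.
Rounding down gives 5, 6, 6, 2 = 19 seats, so the divisor must be adjusted.
With modified divisor 1450: modified quotas Beta 5.888, Zeta 7.184, Epsilon 7.092, Gamma 3.155.
Rounding down: Beta 5, Zeta 7, Epsilon 7, Gamma 3 (total 22).
Gamma receives 3.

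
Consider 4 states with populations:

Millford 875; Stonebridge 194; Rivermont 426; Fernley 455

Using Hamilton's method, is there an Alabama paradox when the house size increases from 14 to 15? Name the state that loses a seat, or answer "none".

At 14 seats: Millford 6, Stonebridge 2, Rivermont 3, Fernley 3.
At 15 seats: Millford 7, Stonebridge 1, Rivermont 3, Fernley 4.
Stonebridge drops from 2 to 1.

Stonebridge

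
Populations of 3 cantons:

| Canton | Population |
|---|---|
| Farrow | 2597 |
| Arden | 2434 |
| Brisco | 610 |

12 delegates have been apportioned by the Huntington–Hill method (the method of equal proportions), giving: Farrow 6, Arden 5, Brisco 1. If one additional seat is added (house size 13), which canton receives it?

Priority for the next seat is population ÷ (√(s·(s+1))).
Priorities: Farrow 400.726, Arden 444.386, Brisco 431.335.
Highest priority: Arden.

Arden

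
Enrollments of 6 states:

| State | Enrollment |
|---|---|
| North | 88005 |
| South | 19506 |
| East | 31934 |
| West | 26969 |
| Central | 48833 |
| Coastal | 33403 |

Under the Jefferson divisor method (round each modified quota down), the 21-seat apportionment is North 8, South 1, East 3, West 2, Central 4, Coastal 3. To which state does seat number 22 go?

North

Priority for the next seat is population ÷ (current seats + 1).
Priorities: North 9778.333, South 9753.000, East 7983.500, West 8989.667, Central 9766.600, Coastal 8350.750.
Highest priority: North.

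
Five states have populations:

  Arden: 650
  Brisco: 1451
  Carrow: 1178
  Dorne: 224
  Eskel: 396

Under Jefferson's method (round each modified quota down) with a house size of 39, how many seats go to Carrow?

12

Standard divisor 3899/39 ≈ 99.974; standard quotas: Arden 6.502, Brisco 14.514, Carrow 11.783, Dorne 2.241, Eskel 3.961.
Rounding down gives 6, 14, 11, 2, 3 = 36 seats, so the divisor must be adjusted.
With modified divisor 95: modified quotas Arden 6.842, Brisco 15.274, Carrow 12.400, Dorne 2.358, Eskel 4.168.
Rounding down: Arden 6, Brisco 15, Carrow 12, Dorne 2, Eskel 4 (total 39).
Carrow receives 12.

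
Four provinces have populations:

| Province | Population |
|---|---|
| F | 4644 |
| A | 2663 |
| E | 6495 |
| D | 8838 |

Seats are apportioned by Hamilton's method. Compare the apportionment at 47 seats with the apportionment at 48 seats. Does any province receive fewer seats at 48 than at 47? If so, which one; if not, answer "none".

A

At 47 seats: F 10, A 6, E 13, D 18.
At 48 seats: F 10, A 5, E 14, D 19.
A drops from 6 to 5.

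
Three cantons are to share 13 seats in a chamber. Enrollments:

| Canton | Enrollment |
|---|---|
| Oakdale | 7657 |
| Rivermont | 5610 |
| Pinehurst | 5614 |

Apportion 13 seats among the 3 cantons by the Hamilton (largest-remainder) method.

Oakdale=5; Rivermont=4; Pinehurst=4

Standard divisor: 18881 ÷ 13 ≈ 1452.385.
Standard quotas: Oakdale 5.2720, Rivermont 3.8626, Pinehurst 3.8654.
Lower quotas: Oakdale 5, Rivermont 3, Pinehurst 3 (sum 11, leaving 2 seats).
Remainders in descending order: Pinehurst 0.8654, Rivermont 0.8626, Oakdale 0.2720.
Largest remainders: Pinehurst, Rivermont receive the extra seats.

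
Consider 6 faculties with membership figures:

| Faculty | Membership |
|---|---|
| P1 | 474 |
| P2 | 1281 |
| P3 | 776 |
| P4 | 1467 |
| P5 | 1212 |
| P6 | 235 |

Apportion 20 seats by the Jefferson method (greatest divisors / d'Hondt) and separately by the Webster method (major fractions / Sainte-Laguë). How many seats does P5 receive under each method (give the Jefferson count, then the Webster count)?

5 and 4

Jefferson: P1 1, P2 5, P3 3, P4 6, P5 5, P6 0.
Webster: P1 2, P2 5, P3 3, P4 5, P5 4, P6 1.
P5 gets 5 under Jefferson and 4 under Webster.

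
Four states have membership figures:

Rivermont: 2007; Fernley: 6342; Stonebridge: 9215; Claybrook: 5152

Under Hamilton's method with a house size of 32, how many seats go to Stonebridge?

13

Total 22716; standard divisor 22716/32 ≈ 709.875.
Standard quotas: Rivermont 2.8273, Fernley 8.9340, Stonebridge 12.9812, Claybrook 7.2576.
Lower quotas: Rivermont 2, Fernley 8, Stonebridge 12, Claybrook 7 (sum 29, leaving 3 seats).
Remainders in descending order: Stonebridge 0.9812, Fernley 0.9340, Rivermont 0.8273, Claybrook 0.2576.
Largest remainders: Stonebridge, Fernley, Rivermont receive the extra seats.
Stonebridge receives 13.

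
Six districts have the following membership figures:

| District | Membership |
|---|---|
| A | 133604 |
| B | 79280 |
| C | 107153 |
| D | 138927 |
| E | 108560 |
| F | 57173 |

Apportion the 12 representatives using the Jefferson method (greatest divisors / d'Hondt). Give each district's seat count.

A=3; B=1; C=2; D=3; E=2; F=1

Standard divisor 624697/12 ≈ 52058.083; standard quotas: A 2.566, B 1.523, C 2.058, D 2.669, E 2.085, F 1.098.
Rounding down gives 2, 1, 2, 2, 2, 1 = 10 seats, so the divisor must be adjusted.
With modified divisor 42100: modified quotas A 3.173, B 1.883, C 2.545, D 3.300, E 2.579, F 1.358.
Rounding down: A 3, B 1, C 2, D 3, E 2, F 1 (total 12).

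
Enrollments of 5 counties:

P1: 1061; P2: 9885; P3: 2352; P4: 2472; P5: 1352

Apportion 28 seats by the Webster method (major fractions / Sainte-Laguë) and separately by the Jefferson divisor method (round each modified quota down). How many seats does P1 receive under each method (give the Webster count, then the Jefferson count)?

2 and 1

Webster: P1 2, P2 16, P3 4, P4 4, P5 2.
Jefferson: P1 1, P2 17, P3 4, P4 4, P5 2.
P1 gets 2 under Webster and 1 under Jefferson.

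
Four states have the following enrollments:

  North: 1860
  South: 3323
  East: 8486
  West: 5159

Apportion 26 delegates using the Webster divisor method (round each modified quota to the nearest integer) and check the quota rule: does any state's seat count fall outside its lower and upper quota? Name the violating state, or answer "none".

none

Standard quotas: North 2.569, South 4.589, East 11.719, West 7.124.
Webster allocation: North 3, South 5, East 11, West 7.
Every allocation lies between the lower and upper quota.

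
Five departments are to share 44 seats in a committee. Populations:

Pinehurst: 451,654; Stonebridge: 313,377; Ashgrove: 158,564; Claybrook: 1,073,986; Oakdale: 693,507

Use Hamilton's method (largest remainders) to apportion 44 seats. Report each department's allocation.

Pinehurst 7, Stonebridge 5, Ashgrove 3, Claybrook 18, Oakdale 11

The standard divisor is 2691088/44 ≈ 61161.091.
Standard quotas: Pinehurst 7.3847, Stonebridge 5.1238, Ashgrove 2.5926, Claybrook 17.5600, Oakdale 11.3390.
Lower quotas: Pinehurst 7, Stonebridge 5, Ashgrove 2, Claybrook 17, Oakdale 11 (sum 42, leaving 2 seats).
Remainders in descending order: Ashgrove 0.5926, Claybrook 0.5600, Pinehurst 0.3847, Oakdale 0.3390, Stonebridge 0.1238.
Largest remainders: Ashgrove, Claybrook receive the extra seats.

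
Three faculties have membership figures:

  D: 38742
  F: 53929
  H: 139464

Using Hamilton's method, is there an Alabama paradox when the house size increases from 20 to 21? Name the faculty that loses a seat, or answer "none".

none

At 20 seats: D 3, F 5, H 12.
At 21 seats: D 3, F 5, H 13.
No faculty's allocation decreased.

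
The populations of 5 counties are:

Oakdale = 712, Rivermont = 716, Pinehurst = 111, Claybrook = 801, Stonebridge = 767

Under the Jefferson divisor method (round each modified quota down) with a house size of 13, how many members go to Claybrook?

4

Standard divisor 3107/13 ≈ 239; standard quotas: Oakdale 2.979, Rivermont 2.996, Pinehurst 0.464, Claybrook 3.351, Stonebridge 3.209.
Rounding down gives 2, 2, 0, 3, 3 = 10 seats, so the divisor must be adjusted.
With modified divisor 196: modified quotas Oakdale 3.633, Rivermont 3.653, Pinehurst 0.566, Claybrook 4.087, Stonebridge 3.913.
Rounding down: Oakdale 3, Rivermont 3, Pinehurst 0, Claybrook 4, Stonebridge 3 (total 13).
Claybrook receives 4.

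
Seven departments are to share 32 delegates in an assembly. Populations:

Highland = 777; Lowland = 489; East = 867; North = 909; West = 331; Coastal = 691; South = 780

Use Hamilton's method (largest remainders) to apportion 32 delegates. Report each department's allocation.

Highland: 5, Lowland: 3, East: 6, North: 6, West: 2, Coastal: 5, South: 5

Standard divisor: 4844 ÷ 32 ≈ 151.375.
Standard quotas: Highland 5.133, Lowland 3.230, East 5.727, North 6.005, West 2.187, Coastal 4.565, South 5.153.
Lower quotas: Highland 5, Lowland 3, East 5, North 6, West 2, Coastal 4, South 5 (sum 30, leaving 2 seats).
Remainders in descending order: East 0.727, Coastal 0.565, Lowland 0.230, West 0.187, South 0.153, Highland 0.133, North 0.005.
The surplus seats go to East, Coastal.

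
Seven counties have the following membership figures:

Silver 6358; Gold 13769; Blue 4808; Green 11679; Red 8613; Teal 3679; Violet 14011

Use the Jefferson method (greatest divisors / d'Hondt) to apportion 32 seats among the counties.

Standard divisor 62917/32 ≈ 1966.156; standard quotas: Silver 3.234, Gold 7.003, Blue 2.445, Green 5.940, Red 4.381, Teal 1.871, Violet 7.126.
Rounding down gives 3, 7, 2, 5, 4, 1, 7 = 29 seats, so the divisor must be adjusted.
With modified divisor 1740: modified quotas Silver 3.654, Gold 7.913, Blue 2.763, Green 6.712, Red 4.950, Teal 2.114, Violet 8.052.
Rounding down: Silver 3, Gold 7, Blue 2, Green 6, Red 4, Teal 2, Violet 8 (total 32).

Silver: 3, Gold: 7, Blue: 2, Green: 6, Red: 4, Teal: 2, Violet: 8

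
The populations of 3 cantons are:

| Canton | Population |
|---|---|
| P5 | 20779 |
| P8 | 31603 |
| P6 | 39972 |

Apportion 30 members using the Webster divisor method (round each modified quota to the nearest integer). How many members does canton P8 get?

Standard divisor 92354/30 ≈ 3078.467; standard quotas: P5 6.750, P8 10.266, P6 12.984.
Rounding to the nearest integer gives P5 7, P8 10, P6 13 — total 30, matching the house size, so no adjustment is needed.
P8 receives 10.

10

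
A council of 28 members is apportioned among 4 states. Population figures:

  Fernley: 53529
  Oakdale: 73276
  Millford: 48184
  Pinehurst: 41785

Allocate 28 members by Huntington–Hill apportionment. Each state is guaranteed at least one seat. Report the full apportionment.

Fernley 7, Oakdale 10, Millford 6, Pinehurst 5

With divisor 7676: modified quotas Fernley 6.974, Oakdale 9.546, Millford 6.277, Pinehurst 5.444.
Geometric-mean thresholds: Fernley √(6·7)=6.481, Oakdale √(9·10)=9.487, Millford √(6·7)=6.481, Pinehurst √(5·6)=5.477.
Each quota rounded against its threshold gives Fernley 7, Oakdale 10, Millford 6, Pinehurst 5 (total 28).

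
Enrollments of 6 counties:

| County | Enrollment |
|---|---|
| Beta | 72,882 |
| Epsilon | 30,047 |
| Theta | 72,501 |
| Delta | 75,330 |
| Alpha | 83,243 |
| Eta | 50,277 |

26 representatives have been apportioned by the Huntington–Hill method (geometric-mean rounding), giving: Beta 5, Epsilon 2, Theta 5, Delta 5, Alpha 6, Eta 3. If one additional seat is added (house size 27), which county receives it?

Priority for the next seat is population ÷ (√(s·(s+1))).
Priorities: Beta 13306.372, Epsilon 12266.636, Theta 13236.811, Delta 13753.313, Alpha 12844.674, Eta 14513.720.
Highest priority: Eta.

Eta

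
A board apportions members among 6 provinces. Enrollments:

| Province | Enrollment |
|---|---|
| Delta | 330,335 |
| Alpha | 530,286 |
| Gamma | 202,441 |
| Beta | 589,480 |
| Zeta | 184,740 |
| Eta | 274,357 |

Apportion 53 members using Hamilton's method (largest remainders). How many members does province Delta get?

8

Total 2111639; standard divisor 2111639/53 ≈ 39842.245.
Standard quotas: Delta 8.2911, Alpha 13.3096, Gamma 5.0811, Beta 14.7954, Zeta 4.6368, Eta 6.8861.
Lower quotas: Delta 8, Alpha 13, Gamma 5, Beta 14, Zeta 4, Eta 6 (sum 50, leaving 3 seats).
Remainders in descending order: Eta 0.8861, Beta 0.7954, Zeta 0.6368, Alpha 0.3096, Delta 0.2911, Gamma 0.0811.
Largest remainders: Eta, Beta, Zeta receive the extra seats.
Delta receives 8.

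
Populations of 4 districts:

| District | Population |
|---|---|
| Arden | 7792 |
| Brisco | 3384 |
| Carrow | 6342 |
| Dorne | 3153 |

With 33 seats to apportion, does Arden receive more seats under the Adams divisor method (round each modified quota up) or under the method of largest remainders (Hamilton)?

Adams: Arden 12, Brisco 6, Carrow 10, Dorne 5.
Hamilton: Arden 13, Brisco 5, Carrow 10, Dorne 5.
Arden gets 12 under Adams and 13 under Hamilton.

Hamilton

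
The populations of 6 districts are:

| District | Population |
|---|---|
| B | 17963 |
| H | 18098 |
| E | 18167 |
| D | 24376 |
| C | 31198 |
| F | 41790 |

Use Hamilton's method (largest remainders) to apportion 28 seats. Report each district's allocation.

The standard divisor is 151592/28 = 5414.
Standard quotas: B 3.3179, H 3.3428, E 3.3556, D 4.5024, C 5.7625, F 7.7189.
Lower quotas: B 3, H 3, E 3, D 4, C 5, F 7 (sum 25, leaving 3 seats).
Remainders in descending order: C 0.7625, F 0.7189, D 0.5024, E 0.3556, H 0.3428, B 0.3179.
Largest remainders: C, F, D receive the extra seats.

B: 3, H: 3, E: 3, D: 5, C: 6, F: 8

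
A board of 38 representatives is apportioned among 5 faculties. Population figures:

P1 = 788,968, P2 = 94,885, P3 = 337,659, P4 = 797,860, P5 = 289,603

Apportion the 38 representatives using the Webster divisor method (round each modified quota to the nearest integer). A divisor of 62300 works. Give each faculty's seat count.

With modified divisor 62300: modified quotas P1 12.664, P2 1.523, P3 5.420, P4 12.807, P5 4.649.
Rounding to the nearest integer: P1 13, P2 2, P3 5, P4 13, P5 5 (total 38).

P1: 13; P2: 2; P3: 5; P4: 13; P5: 5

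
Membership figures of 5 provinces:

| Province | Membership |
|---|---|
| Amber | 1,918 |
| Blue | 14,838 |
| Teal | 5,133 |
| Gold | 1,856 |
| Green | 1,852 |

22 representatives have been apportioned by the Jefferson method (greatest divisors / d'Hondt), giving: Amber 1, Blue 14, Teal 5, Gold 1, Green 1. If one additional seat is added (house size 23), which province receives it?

Blue

Priority for the next seat is population ÷ (current seats + 1).
Priorities: Amber 959.000, Blue 989.200, Teal 855.500, Gold 928.000, Green 926.000.
Highest priority: Blue.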